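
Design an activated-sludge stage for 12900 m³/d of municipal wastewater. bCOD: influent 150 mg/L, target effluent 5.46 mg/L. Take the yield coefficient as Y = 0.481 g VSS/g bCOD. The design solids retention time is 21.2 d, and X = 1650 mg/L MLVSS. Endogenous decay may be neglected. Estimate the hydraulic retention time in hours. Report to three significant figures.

τ ≈ 21.4 h

V·X = Y·Q·ΔS·θ_c gives V = 0.481 × 12900 × (150 − 5.46) × 21.2 / 1650 = 11523 m³.
Hydraulic retention time τ = V/Q = 11523 / 12900 = 0.8933 d = 21.44 h.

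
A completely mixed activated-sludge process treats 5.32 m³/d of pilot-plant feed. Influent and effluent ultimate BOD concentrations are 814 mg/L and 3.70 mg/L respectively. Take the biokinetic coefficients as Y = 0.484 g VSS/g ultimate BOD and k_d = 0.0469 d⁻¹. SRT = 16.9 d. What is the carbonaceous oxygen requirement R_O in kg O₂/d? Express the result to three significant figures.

R_O ≈ 2.66 kg O₂/d

Observed yield with endogenous decay: Y_obs = Y / (1 + k_d·θ_c) = 0.484 / (1 + 0.0469 × 16.9) = 0.484 / 1.793 = 0.2700 g VSS/g ultimate BOD.
Substrate removed = Q·(S₀ − S) = 5.32 m³/d × (814 − 3.70) g/m³ = 4.31×10^3 g/d = 4.311 kg/d.
Biomass synthesised: P_X = Y_obs × 4.311 = 1.164 kg VSS/d.
R_O = Q·(S₀ − S) − 1.42·P_X = 4.311 − 1.42 × 1.164 = 2.658 kg O₂/d.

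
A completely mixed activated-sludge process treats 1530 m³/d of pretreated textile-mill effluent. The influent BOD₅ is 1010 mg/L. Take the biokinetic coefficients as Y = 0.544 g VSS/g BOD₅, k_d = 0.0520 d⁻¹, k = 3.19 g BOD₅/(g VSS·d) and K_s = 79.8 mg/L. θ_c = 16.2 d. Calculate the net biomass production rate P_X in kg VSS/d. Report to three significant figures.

P_X ≈ 454 kg VSS/d

Effluent substrate depends only on kinetics and SRT: S = K_s(1 + k_d θ_c) / [θ_c(Yk − k_d) − 1] = 79.8 × (1 + 0.0520 × 16.2) / [16.2 × (0.544 × 3.19 − 0.0520) − 1] = 147.0 / 26.27 = 5.597 mg/L.
Correct the yield for decay: Y_obs = Y/(1 + k_d θ_c) = 0.544 / (1 + 0.0520 × 16.2) = 0.544 / 1.842 = 0.2953.
Q·(S₀ − S) = 1530 × (1010 − 5.60) × 10⁻³ = 1537 kg/d removed.
So the net sludge growth is P_X = 0.2953 × 1537 = 453.7 kg VSS/d.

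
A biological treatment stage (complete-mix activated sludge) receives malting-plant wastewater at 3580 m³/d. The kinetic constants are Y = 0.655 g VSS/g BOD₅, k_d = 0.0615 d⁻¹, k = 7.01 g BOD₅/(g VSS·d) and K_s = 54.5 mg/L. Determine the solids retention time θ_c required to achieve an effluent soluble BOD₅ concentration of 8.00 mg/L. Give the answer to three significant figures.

From 1/θ_c = Y·k·S/(K_s + S) − k_d: Y·k·S/(K_s+S) = 0.655 × 7.01 × 8.00 / (54.5 + 8.00) = 0.5877 d⁻¹.
θ_c = 1/(μ − k_d) = 1/(0.5877 − 0.0615) = 1/0.5262 = 1.900 d.

θ_c ≈ 1.90 d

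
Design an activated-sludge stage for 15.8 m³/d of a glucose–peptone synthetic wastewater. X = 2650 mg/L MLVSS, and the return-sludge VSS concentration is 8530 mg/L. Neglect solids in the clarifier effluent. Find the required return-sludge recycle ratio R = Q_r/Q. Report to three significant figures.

R ≈ 0.451

Mass balance around the secondary clarifier (neglecting effluent solids): R = X / (X_r − X) = 2650 / (8530 − 2650) = 0.4507.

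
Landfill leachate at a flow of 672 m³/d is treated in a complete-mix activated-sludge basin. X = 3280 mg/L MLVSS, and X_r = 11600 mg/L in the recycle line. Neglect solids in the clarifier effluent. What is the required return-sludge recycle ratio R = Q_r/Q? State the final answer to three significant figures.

Mass balance around the secondary clarifier (neglecting effluent solids): R = X / (X_r − X) = 3280 / (11600 − 3280) = 0.3942.

R ≈ 0.394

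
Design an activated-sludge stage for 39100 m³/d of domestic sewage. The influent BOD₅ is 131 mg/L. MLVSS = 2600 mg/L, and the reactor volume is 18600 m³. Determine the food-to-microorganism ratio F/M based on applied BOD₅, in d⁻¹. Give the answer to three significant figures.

F/M = applied load / biomass = Q·S₀/(V·X) = 39100 × 131 / (18600 × 2600) = 0.1059 d⁻¹.

F/M ≈ 0.106 d⁻¹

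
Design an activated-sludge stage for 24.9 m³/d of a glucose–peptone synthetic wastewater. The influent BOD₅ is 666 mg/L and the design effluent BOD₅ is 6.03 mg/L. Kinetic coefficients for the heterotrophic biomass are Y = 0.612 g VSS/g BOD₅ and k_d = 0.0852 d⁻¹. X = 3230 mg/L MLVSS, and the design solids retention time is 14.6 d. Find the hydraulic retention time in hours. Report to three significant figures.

τ ≈ 19.5 h

Steady-state biomass mass balance: V·X·(1 + k_d·θ_c) = Y·Q·(S₀ − S)·θ_c, so V = 0.612 × 24.9 × (666 − 6.03) × 14.6 / [3230 × (1 + 0.0852 × 14.6)] = 1.47×10^5 / 7248 = 20.26 m³.
HRT = V/Q = 20.26 m³ / 24.9 m³·d⁻¹ = 0.8136 d × 24 = 19.53 h.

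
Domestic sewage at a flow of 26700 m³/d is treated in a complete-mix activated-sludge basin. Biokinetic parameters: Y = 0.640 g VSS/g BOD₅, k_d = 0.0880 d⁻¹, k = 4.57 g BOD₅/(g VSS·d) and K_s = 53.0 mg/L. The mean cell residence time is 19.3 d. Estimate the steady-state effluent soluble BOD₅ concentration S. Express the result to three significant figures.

S ≈ 2.66 mg/L

From the Monod/SRT balance for a CMAS, S = K_s·(1+k_d θ_c)/[θ_c·(Y k − k_d) − 1] = 53.0 × (1 + 0.0880 × 19.3) / [19.3 × (0.640 × 4.57 − 0.0880) − 1] = 143.0 / 53.75 = 2.661 mg/L.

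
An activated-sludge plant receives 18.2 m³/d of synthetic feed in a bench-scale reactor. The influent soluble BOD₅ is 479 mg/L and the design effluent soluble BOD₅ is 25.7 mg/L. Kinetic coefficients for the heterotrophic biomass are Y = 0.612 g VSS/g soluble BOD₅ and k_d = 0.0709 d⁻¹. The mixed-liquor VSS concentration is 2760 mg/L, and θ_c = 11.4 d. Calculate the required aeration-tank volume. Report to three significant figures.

From the SRT design equation V = Y Q (S₀−S) θ_c / [X (1 + k_d θ_c)] = 0.612 × 18.2 × (479 − 25.7) × 11.4 / [2760 × (1 + 0.0709 × 11.4)] = 5.76×10^4 / 4991 = 11.53 m³.

V ≈ 11.5 m³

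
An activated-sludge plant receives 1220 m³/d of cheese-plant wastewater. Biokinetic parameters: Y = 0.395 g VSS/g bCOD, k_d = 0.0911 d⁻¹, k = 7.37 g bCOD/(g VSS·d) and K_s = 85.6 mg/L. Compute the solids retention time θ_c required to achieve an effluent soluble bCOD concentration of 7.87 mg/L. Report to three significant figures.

From 1/θ_c = Y·k·S/(K_s + S) − k_d: Y·k·S/(K_s+S) = 0.395 × 7.37 × 7.87 / (85.6 + 7.87) = 0.2451 d⁻¹.
θ_c = 1/(μ − k_d) = 1/(0.2451 − 0.0911) = 1/0.1540 = 6.493 d.

θ_c ≈ 6.49 d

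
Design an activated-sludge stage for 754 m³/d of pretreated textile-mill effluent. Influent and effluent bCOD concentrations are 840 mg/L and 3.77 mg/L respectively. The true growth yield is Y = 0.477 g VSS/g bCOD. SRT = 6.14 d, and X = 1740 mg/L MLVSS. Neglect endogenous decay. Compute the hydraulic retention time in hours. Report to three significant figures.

τ ≈ 33.8 h

V·X = Y·Q·ΔS·θ_c gives V = 0.477 × 754 × (840 − 3.77) × 6.14 / 1740 = 1061 m³.
HRT = V/Q = 1061 m³ / 754 m³·d⁻¹ = 1.408 d × 24 = 33.78 h.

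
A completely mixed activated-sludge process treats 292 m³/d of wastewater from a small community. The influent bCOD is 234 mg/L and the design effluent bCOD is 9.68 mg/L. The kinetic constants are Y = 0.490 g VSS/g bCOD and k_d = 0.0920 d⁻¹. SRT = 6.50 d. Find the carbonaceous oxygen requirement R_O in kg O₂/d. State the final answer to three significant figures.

R_O ≈ 37.0 kg O₂/d

Observed yield with endogenous decay: Y_obs = Y / (1 + k_d·θ_c) = 0.490 / (1 + 0.0920 × 6.50) = 0.490 / 1.598 = 0.3066 g VSS/g bCOD.
Substrate removed = Q·(S₀ − S) = 292 m³/d × (234 − 9.68) g/m³ = 6.55×10^4 g/d = 65.50 kg/d.
Net sludge production P_X = 0.3066 × 65.50 = 20.08 kg VSS/d.
R_O = Q·ΔS − 1.42 P_X = 65.50 − 28.52 = 36.98 kg O₂/d.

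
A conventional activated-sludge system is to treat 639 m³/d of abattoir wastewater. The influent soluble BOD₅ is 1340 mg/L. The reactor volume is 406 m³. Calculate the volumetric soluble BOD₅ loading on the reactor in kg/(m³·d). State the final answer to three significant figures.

L_v ≈ 2.11 kg soluble BOD₅/(m³·d)

Applied soluble BOD₅ load per unit volume = Q·S₀/V = (639 × 1340/1000)/406.0 = 2.109 kg soluble BOD₅·m⁻³·d⁻¹.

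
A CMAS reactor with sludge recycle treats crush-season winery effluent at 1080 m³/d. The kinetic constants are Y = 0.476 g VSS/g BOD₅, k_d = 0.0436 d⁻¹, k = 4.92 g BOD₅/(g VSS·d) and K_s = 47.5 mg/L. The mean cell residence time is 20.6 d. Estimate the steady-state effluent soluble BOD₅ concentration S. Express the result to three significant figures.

Effluent substrate depends only on kinetics and SRT: S = K_s(1 + k_d θ_c) / [θ_c(Yk − k_d) − 1] = 47.5 × (1 + 0.0436 × 20.6) / [20.6 × (0.476 × 4.92 − 0.0436) − 1] = 90.16 / 46.35 = 1.945 mg/L.

S ≈ 1.95 mg/L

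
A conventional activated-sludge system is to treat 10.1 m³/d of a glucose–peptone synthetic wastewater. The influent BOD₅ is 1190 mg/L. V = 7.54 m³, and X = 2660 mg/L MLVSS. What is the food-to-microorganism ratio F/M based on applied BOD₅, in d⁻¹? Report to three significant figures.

F/M = applied load / biomass = Q·S₀/(V·X) = 10.1 × 1190 / (7.540 × 2660) = 0.5993 d⁻¹.

F/M ≈ 0.599 d⁻¹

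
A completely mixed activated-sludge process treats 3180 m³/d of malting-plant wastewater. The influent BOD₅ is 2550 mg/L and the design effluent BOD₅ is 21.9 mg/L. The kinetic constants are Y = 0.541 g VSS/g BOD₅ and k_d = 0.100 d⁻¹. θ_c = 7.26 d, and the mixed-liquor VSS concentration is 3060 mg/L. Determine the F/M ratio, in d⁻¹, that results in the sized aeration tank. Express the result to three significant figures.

F/M ≈ 0.443 d⁻¹

Steady-state biomass mass balance: V·X·(1 + k_d·θ_c) = Y·Q·(S₀ − S)·θ_c, so V = 0.541 × 3180 × (2550 − 21.9) × 7.26 / [3060 × (1 + 0.100 × 7.26)] = 3.16×10^7 / 5282 = 5979 m³.
Food-to-microorganism ratio F/M = Q S₀ / (V X) = 3180 × 2550 / (5979 × 3060) = 0.4433 d⁻¹.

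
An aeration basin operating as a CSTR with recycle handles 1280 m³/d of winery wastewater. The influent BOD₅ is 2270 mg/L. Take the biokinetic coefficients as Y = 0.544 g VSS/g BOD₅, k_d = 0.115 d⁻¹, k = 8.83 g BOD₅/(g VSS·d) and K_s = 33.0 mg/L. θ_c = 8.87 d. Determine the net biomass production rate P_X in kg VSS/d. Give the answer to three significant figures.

For a completely mixed reactor with recycle the Lawrence–McCarty relation gives S = K_s·(1 + k_d·θ_c) / [θ_c·(Y·k − k_d) − 1] = 33.0 × (1 + 0.115 × 8.87) / [8.87 × (0.544 × 8.83 − 0.115) − 1] = 66.66 / 40.59 = 1.642 mg/L.
The observed yield is Y_obs = Y/(1 + k_d·θ_c) = 0.544 / (1 + 0.115 × 8.87) = 0.544 / 2.020 = 0.2693 g VSS per g BOD₅ removed.
Mass of BOD₅ removed per day: Q(S₀ − S) = 1280 × 2268 g/m³ = 2904 kg/d.
Net biomass production P_X = Y_obs × Q·(S₀ − S) = 0.2693 × 2904 = 781.9 kg VSS/d.

P_X ≈ 782 kg VSS/d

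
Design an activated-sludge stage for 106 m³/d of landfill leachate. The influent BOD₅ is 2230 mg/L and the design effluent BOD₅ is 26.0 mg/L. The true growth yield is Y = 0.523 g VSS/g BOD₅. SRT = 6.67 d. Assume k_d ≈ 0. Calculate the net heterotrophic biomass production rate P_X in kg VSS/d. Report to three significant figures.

P_X ≈ 122 kg VSS/d

No decay correction is needed, so Y_obs = Y = 0.523.
Mass of BOD₅ removed per day: Q(S₀ − S) = 106 × 2204 g/m³ = 233.6 kg/d.
P_X = Y_obs · Q(S₀ − S) = 0.5230 × 233.6 = 122.2 kg VSS/d.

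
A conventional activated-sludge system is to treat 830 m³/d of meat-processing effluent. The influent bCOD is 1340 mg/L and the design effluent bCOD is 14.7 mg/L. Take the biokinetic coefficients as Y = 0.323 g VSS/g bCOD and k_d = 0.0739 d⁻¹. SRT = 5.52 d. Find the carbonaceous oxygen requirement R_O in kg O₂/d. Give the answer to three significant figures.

The observed yield is Y_obs = Y/(1 + k_d·θ_c) = 0.323 / (1 + 0.0739 × 5.52) = 0.323 / 1.408 = 0.2294 g VSS per g bCOD removed.
ΔS = 1340 − 14.7 = 1325 mg/L, so the substrate removal rate is 830 × 1325/1000 = 1100 kg bCOD/d.
P_X = Y_obs·Q·(S₀ − S) = 0.2294 × 1100 = 252.4 kg VSS/d.
Carbonaceous O₂ demand = substrate oxidised − cell-mass equivalent = 1100 − 1.42 × 252.4 = 741.7 kg O₂/d.

R_O ≈ 742 kg O₂/d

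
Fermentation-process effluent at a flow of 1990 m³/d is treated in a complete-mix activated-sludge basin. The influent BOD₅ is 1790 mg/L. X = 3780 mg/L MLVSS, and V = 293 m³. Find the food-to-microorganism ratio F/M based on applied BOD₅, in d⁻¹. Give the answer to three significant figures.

F/M ≈ 3.22 d⁻¹

Food-to-microorganism ratio F/M = Q S₀ / (V X) = 1990 × 1790 / (293.0 × 3780) = 3.216 d⁻¹.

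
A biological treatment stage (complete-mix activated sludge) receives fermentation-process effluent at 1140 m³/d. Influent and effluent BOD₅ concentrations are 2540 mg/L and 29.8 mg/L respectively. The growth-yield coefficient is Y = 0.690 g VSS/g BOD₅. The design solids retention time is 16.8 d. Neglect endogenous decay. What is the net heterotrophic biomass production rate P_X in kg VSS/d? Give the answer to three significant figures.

With endogenous decay neglected, the observed yield equals the true yield: Y_obs = Y = 0.690 g VSS/g BOD₅.
Substrate removed = Q·(S₀ − S) = 1140 m³/d × (2540 − 29.8) g/m³ = 2.86×10^6 g/d = 2862 kg/d.
So the net sludge growth is P_X = 0.6900 × 2862 = 1975 kg VSS/d.

P_X ≈ 1970 kg VSS/d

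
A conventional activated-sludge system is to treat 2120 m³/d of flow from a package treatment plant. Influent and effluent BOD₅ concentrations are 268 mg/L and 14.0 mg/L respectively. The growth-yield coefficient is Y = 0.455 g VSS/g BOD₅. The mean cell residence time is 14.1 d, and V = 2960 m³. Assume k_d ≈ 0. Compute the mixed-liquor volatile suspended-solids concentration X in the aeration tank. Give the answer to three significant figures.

Without decay, X = Y Q (S₀−S) θ_c / V = 0.455 × 2120 × (268 − 14.0) × 14.1 / 2960 = 1167 mg/L.

X ≈ 1170 mg/L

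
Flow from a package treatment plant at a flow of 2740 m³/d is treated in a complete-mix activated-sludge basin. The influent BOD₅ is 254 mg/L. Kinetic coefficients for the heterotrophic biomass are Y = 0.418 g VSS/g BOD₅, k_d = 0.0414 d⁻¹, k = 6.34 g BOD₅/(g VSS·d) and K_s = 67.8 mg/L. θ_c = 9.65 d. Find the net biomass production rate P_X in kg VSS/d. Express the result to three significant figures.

From the Monod/SRT balance for a CMAS, S = K_s·(1+k_d θ_c)/[θ_c·(Y k − k_d) − 1] = 67.8 × (1 + 0.0414 × 9.65) / [9.65 × (0.418 × 6.34 − 0.0414) − 1] = 94.89 / 24.17 = 3.925 mg/L.
Y_obs = Y / (1 + k_d θ_c) = 0.418 / (1 + 0.0414 × 9.65) = 0.418 / 1.400 = 0.2987.
ΔS = 254 − 3.93 = 250.1 mg/L, so the substrate removal rate is 2740 × 250.1/1000 = 685.2 kg BOD₅/d.
So the net sludge growth is P_X = 0.2987 × 685.2 = 204.7 kg VSS/d.

P_X ≈ 205 kg VSS/d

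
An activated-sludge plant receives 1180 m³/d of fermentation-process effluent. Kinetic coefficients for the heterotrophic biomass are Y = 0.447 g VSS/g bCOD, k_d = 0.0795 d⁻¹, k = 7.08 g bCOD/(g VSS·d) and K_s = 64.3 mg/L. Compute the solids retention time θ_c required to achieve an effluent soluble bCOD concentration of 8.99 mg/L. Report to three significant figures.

Specific growth rate at S = 8.99 mg/L: μ = YkS/(K_s+S) = 0.447·7.08·8.99/(64.3+8.99) = 0.3882 d⁻¹.
Then 1/θ_c = μ − k_d = 0.3882 − 0.0795 = 0.3087 d⁻¹, giving θ_c = 3.239 d.

θ_c ≈ 3.24 d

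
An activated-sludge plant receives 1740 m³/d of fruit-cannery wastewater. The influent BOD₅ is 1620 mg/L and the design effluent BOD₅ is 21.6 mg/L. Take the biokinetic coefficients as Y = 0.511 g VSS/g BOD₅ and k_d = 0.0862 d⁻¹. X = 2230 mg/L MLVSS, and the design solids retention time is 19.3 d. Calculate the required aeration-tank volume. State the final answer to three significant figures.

V ≈ 4620 m³

Rearranging the biomass balance for a CMAS with decay, V = Y·Q·ΔS·θ_c / [X·(1+k_d θ_c)] = 0.511 × 1740 × (1620 − 21.6) × 19.3 / [2230 × (1 + 0.0862 × 19.3)] = 2.74×10^7 / 5940 = 4618 m³.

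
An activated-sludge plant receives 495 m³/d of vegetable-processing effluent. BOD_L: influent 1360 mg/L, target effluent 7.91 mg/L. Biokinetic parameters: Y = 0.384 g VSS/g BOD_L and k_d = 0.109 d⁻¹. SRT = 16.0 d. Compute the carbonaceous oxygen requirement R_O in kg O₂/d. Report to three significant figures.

Observed yield with endogenous decay: Y_obs = Y / (1 + k_d·θ_c) = 0.384 / (1 + 0.109 × 16.0) = 0.384 / 2.744 = 0.1399 g VSS/g BOD_L.
Mass of BOD_L removed per day: Q(S₀ − S) = 495 × 1352 g/m³ = 669.3 kg/d.
P_X = Y_obs·Q·(S₀ − S) = 0.1399 × 669.3 = 93.66 kg VSS/d.
R_O = Q·ΔS − 1.42 P_X = 669.3 − 133.0 = 536.3 kg O₂/d.

R_O ≈ 536 kg O₂/d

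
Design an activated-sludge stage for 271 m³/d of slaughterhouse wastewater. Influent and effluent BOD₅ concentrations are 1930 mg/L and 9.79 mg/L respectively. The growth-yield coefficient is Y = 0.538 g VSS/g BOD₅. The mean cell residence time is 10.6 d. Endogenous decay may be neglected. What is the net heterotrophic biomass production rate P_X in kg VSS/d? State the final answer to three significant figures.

With endogenous decay neglected, the observed yield equals the true yield: Y_obs = Y = 0.538 g VSS/g BOD₅.
Q·(S₀ − S) = 271 × (1930 − 9.79) × 10⁻³ = 520.4 kg/d removed.
Net biomass production P_X = Y_obs × Q·(S₀ − S) = 0.5380 × 520.4 = 280.0 kg VSS/d.

P_X ≈ 280 kg VSS/d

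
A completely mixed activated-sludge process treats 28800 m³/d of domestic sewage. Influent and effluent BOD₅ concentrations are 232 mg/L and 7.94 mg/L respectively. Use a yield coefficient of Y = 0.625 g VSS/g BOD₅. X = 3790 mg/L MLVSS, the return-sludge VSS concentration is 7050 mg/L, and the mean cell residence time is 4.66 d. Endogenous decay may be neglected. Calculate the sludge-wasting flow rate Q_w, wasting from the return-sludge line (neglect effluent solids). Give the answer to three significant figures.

Q_w ≈ 572 m³/d

V·X = Y·Q·ΔS·θ_c gives V = 0.625 × 28800 × (232 − 7.94) × 4.66 / 3790 = 4959 m³.
Q_w = (V·X)/(θ_c X_r) = 4959 × 3790 / (4.66 × 7050) = 572.1 m³/d.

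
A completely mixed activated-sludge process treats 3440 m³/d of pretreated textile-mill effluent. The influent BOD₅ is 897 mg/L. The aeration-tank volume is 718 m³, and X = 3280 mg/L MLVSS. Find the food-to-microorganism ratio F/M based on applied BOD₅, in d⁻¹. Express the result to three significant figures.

Food-to-microorganism ratio F/M = Q S₀ / (V X) = 3440 × 897 / (718.0 × 3280) = 1.310 d⁻¹.

F/M ≈ 1.31 d⁻¹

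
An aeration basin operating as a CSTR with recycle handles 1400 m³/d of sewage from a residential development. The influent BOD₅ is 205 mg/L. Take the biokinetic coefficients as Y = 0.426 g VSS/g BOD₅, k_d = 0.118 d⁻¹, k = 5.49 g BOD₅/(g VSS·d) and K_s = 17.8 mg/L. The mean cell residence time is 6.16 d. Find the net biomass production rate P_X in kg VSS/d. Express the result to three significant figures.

P_X ≈ 70.0 kg VSS/d

From the Monod/SRT balance for a CMAS, S = K_s·(1+k_d θ_c)/[θ_c·(Y k − k_d) − 1] = 17.8 × (1 + 0.118 × 6.16) / [6.16 × (0.426 × 5.49 − 0.118) − 1] = 30.74 / 12.68 = 2.424 mg/L.
Observed yield with endogenous decay: Y_obs = Y / (1 + k_d·θ_c) = 0.426 / (1 + 0.118 × 6.16) = 0.426 / 1.727 = 0.2467 g VSS/g BOD₅.
Substrate removed = Q·(S₀ − S) = 1400 m³/d × (205 − 2.42) g/m³ = 2.84×10^5 g/d = 283.6 kg/d.
So the net sludge growth is P_X = 0.2467 × 283.6 = 69.96 kg VSS/d.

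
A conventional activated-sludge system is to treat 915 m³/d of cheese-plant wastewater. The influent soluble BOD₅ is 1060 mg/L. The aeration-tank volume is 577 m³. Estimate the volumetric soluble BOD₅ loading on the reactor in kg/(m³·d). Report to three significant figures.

L_v ≈ 1.68 kg soluble BOD₅/(m³·d)

L_v = Q S₀ / V = 915 × 1060 × 10⁻³ / 577.0 = 1.681 kg/(m³·d).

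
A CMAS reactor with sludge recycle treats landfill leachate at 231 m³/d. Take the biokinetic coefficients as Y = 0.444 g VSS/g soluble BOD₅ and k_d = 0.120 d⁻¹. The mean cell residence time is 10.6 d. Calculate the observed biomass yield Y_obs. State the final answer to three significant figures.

Y_obs ≈ 0.195 g VSS/g soluble BOD₅

Y_obs = Y / (1 + k_d θ_c) = 0.444 / (1 + 0.120 × 10.6) = 0.444 / 2.272 = 0.1954.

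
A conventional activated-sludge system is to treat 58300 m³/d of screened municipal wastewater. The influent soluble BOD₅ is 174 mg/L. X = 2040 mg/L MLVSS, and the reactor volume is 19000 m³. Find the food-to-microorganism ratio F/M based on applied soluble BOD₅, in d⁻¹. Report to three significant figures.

F/M ≈ 0.262 d⁻¹

F/M = Q·S₀ / (V·X) = 58300 × 174 / (19000 × 2040) = 0.2617 g soluble BOD₅·(g VSS·d)⁻¹.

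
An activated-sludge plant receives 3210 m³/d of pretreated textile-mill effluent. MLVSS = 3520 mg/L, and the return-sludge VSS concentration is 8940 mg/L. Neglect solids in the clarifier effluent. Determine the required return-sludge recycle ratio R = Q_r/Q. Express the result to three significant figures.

Solids balance on the clarifier gives (1+R)X = R·X_r, so R = X/(X_r − X) = 3520 / (8940 − 3520) = 0.6494.

R ≈ 0.649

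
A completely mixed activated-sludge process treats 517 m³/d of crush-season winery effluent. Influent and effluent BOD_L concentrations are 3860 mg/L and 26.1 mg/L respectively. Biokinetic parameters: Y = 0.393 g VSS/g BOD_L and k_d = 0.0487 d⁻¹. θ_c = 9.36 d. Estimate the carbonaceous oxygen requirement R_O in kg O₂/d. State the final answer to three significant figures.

Y_obs = Y / (1 + k_d θ_c) = 0.393 / (1 + 0.0487 × 9.36) = 0.393 / 1.456 = 0.2699.
Substrate removed = Q·(S₀ − S) = 517 m³/d × (3860 − 26.1) g/m³ = 1.98×10^6 g/d = 1982 kg/d.
P_X = Y_obs·Q·(S₀ − S) = 0.2699 × 1982 = 535.1 kg VSS/d.
Carbonaceous O₂ demand = substrate oxidised − cell-mass equivalent = 1982 − 1.42 × 535.1 = 1222 kg O₂/d.

R_O ≈ 1220 kg O₂/d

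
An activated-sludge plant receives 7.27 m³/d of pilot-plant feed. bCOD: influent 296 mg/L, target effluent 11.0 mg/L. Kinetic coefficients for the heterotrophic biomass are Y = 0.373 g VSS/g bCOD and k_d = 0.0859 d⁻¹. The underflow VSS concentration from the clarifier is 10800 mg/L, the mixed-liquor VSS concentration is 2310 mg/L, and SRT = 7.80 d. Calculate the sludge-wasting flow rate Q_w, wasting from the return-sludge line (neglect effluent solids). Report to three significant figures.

Rearranging the biomass balance for a CMAS with decay, V = Y·Q·ΔS·θ_c / [X·(1+k_d θ_c)] = 0.373 × 7.27 × (296 − 11.0) × 7.80 / [2310 × (1 + 0.0859 × 7.80)] = 6.03×10^3 / 3858 = 1.563 m³.
Wasting from the return line (neglecting effluent solids): Q_w = V·X / (θ_c·X_r) = 1.563 × 2310 / (7.80 × 10800) = 0.04285 m³/d.

Q_w ≈ 0.0428 m³/d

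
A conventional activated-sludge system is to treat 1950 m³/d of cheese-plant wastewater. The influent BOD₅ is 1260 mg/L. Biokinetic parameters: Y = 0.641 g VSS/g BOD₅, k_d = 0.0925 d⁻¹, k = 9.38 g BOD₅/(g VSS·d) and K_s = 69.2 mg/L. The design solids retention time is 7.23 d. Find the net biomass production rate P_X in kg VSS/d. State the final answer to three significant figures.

Effluent substrate depends only on kinetics and SRT: S = K_s(1 + k_d θ_c) / [θ_c(Yk − k_d) − 1] = 69.2 × (1 + 0.0925 × 7.23) / [7.23 × (0.641 × 9.38 − 0.0925) − 1] = 115.5 / 41.80 = 2.763 mg/L.
The observed yield is Y_obs = Y/(1 + k_d·θ_c) = 0.641 / (1 + 0.0925 × 7.23) = 0.641 / 1.669 = 0.3841 g VSS per g BOD₅ removed.
ΔS = 1260 − 2.76 = 1257 mg/L, so the substrate removal rate is 1950 × 1257/1000 = 2452 kg BOD₅/d.
Net biomass production P_X = Y_obs × Q·(S₀ − S) = 0.3841 × 2452 = 941.7 kg VSS/d.

P_X ≈ 942 kg VSS/d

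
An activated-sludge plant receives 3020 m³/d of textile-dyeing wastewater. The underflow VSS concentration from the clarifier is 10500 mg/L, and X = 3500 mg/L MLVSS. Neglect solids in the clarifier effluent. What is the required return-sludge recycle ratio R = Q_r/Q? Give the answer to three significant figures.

R = Q_r/Q = X/(X_r − X) = 3500 / (10500 − 3500) = 0.5000.

R ≈ 0.500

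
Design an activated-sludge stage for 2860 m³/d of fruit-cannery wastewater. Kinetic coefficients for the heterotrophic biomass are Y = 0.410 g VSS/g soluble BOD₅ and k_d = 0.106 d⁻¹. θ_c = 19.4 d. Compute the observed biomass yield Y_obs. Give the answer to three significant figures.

Y_obs ≈ 0.134 g VSS/g soluble BOD₅

Y_obs = Y / (1 + k_d θ_c) = 0.410 / (1 + 0.106 × 19.4) = 0.410 / 3.056 = 0.1341.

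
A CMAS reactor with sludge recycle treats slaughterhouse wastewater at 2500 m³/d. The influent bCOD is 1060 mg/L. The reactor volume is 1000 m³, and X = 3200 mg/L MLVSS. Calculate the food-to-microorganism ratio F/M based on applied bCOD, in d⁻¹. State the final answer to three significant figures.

F/M ≈ 0.828 d⁻¹

Food-to-microorganism ratio F/M = Q S₀ / (V X) = 2500 × 1060 / (1000 × 3200) = 0.8281 d⁻¹.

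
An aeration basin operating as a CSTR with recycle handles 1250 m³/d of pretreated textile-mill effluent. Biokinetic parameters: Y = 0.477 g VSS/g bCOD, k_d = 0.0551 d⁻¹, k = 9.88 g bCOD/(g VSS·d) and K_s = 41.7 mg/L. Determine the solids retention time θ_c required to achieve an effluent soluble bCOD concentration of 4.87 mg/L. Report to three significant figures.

Specific growth rate at S = 4.87 mg/L: μ = YkS/(K_s+S) = 0.477·9.88·4.87/(41.7+4.87) = 0.4928 d⁻¹.
1/θ_c = 0.4928 − 0.0551 = 0.4377 d⁻¹, so θ_c = 2.285 d.

θ_c ≈ 2.28 d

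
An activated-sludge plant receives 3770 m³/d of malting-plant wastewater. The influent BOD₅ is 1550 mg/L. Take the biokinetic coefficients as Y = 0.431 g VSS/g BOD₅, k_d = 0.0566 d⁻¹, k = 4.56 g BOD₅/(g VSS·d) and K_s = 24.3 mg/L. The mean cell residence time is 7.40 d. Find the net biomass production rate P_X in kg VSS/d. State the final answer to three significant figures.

P_X ≈ 1770 kg VSS/d

Effluent substrate depends only on kinetics and SRT: S = K_s(1 + k_d θ_c) / [θ_c(Yk − k_d) − 1] = 24.3 × (1 + 0.0566 × 7.40) / [7.40 × (0.431 × 4.56 − 0.0566) − 1] = 34.48 / 13.12 = 2.627 mg/L.
Correct the yield for decay: Y_obs = Y/(1 + k_d θ_c) = 0.431 / (1 + 0.0566 × 7.40) = 0.431 / 1.419 = 0.3038.
ΔS = 1550 − 2.63 = 1547 mg/L, so the substrate removal rate is 3770 × 1547/1000 = 5834 kg BOD₅/d.
P_X = Y_obs · Q(S₀ − S) = 0.3038 × 5834 = 1772 kg VSS/d.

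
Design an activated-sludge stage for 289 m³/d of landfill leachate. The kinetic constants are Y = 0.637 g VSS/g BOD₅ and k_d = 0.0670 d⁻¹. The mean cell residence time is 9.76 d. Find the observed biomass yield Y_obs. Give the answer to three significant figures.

Y_obs = Y / (1 + k_d θ_c) = 0.637 / (1 + 0.0670 × 9.76) = 0.637 / 1.654 = 0.3851.

Y_obs ≈ 0.385 g VSS/g BOD₅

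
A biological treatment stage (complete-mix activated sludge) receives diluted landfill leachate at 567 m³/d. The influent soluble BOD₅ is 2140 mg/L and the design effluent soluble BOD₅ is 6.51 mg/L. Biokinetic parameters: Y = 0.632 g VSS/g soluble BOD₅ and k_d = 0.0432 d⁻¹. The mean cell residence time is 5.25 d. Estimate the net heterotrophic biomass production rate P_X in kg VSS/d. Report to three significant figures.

Observed yield with endogenous decay: Y_obs = Y / (1 + k_d·θ_c) = 0.632 / (1 + 0.0432 × 5.25) = 0.632 / 1.227 = 0.5152 g VSS/g soluble BOD₅.
Mass of soluble BOD₅ removed per day: Q(S₀ − S) = 567 × 2133 g/m³ = 1210 kg/d.
So the net sludge growth is P_X = 0.5152 × 1210 = 623.2 kg VSS/d.

P_X ≈ 623 kg VSS/d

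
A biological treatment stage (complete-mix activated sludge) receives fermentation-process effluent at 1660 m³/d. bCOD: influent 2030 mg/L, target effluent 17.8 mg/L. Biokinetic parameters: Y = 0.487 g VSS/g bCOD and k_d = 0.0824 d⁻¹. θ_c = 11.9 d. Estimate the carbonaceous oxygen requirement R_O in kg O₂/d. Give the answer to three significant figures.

Observed yield with endogenous decay: Y_obs = Y / (1 + k_d·θ_c) = 0.487 / (1 + 0.0824 × 11.9) = 0.487 / 1.981 = 0.2459 g VSS/g bCOD.
Mass of bCOD removed per day: Q(S₀ − S) = 1660 × 2012 g/m³ = 3340 kg/d.
Biomass synthesised: P_X = Y_obs × 3340 = 821.3 kg VSS/d.
Carbonaceous O₂ demand = substrate oxidised − cell-mass equivalent = 3340 − 1.42 × 821.3 = 2174 kg O₂/d.

R_O ≈ 2170 kg O₂/d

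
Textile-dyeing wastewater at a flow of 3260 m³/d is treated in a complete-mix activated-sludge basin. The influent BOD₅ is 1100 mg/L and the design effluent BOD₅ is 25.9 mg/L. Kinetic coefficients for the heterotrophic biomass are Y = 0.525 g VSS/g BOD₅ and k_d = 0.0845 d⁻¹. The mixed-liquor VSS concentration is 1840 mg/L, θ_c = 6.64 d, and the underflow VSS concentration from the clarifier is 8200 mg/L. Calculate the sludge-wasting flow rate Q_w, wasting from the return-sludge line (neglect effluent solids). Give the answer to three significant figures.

Q_w ≈ 144 m³/d

Rearranging the biomass balance for a CMAS with decay, V = Y·Q·ΔS·θ_c / [X·(1+k_d θ_c)] = 0.525 × 3260 × (1100 − 25.9) × 6.64 / [1840 × (1 + 0.0845 × 6.64)] = 1.22×10^7 / 2872 = 4250 m³.
Q_w = (V·X)/(θ_c X_r) = 4250 × 1840 / (6.64 × 8200) = 143.6 m³/d.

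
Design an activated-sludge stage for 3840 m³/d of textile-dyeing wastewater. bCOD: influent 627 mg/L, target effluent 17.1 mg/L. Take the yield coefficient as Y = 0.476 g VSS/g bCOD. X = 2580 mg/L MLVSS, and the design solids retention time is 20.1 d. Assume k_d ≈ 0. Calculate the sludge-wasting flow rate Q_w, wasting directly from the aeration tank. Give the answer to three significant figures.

Biomass mass balance (decay neglected): V·X = Y·Q·(S₀ − S)·θ_c, so V = 0.476 × 3840 × (627 − 17.1) × 20.1 / 2580 = 8685 m³.
Wasting from the aeration tank: Q_w = V / θ_c = 8685 / 20.1 = 432.1 m³/d.

Q_w ≈ 432 m³/d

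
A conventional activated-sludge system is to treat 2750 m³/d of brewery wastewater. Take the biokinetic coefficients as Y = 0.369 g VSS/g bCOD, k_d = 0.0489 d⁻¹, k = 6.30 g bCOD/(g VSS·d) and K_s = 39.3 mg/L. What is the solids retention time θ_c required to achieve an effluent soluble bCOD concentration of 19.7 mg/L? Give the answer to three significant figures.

At the target effluent, Y k S/(K_s+S) = 0.369×6.30×19.7/59.00 = 0.7762 d⁻¹.
θ_c = 1/(μ − k_d) = 1/(0.7762 − 0.0489) = 1/0.7273 = 1.375 d.

θ_c ≈ 1.37 d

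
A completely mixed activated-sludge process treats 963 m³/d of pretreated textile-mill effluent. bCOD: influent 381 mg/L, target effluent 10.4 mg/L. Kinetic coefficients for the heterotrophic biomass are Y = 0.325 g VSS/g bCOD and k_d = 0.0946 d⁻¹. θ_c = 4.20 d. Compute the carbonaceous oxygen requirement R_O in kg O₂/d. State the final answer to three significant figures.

R_O ≈ 239 kg O₂/d

Correct the yield for decay: Y_obs = Y/(1 + k_d θ_c) = 0.325 / (1 + 0.0946 × 4.20) = 0.325 / 1.397 = 0.2326.
ΔS = 381 − 10.4 = 370.6 mg/L, so the substrate removal rate is 963 × 370.6/1000 = 356.9 kg bCOD/d.
Net sludge production P_X = 0.2326 × 356.9 = 83.01 kg VSS/d.
R_O = Q·(S₀ − S) − 1.42·P_X = 356.9 − 1.42 × 83.01 = 239.0 kg O₂/d.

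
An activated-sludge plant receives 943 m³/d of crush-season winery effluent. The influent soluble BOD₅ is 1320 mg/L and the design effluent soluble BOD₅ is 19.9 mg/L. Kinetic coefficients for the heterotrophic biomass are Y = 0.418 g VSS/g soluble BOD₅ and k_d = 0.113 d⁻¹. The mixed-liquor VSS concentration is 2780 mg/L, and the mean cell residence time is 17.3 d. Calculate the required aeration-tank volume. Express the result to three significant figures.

V ≈ 1080 m³

From the SRT design equation V = Y Q (S₀−S) θ_c / [X (1 + k_d θ_c)] = 0.418 × 943 × (1320 − 19.9) × 17.3 / [2780 × (1 + 0.113 × 17.3)] = 8.87×10^6 / 8215 = 1079 m³.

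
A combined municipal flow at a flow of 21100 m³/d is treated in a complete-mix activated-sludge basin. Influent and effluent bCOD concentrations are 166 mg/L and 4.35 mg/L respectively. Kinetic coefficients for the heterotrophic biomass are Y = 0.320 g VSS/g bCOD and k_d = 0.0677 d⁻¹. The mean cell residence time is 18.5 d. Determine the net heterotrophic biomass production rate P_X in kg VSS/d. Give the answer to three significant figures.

P_X ≈ 485 kg VSS/d

The observed yield is Y_obs = Y/(1 + k_d·θ_c) = 0.320 / (1 + 0.0677 × 18.5) = 0.320 / 2.252 = 0.1421 g VSS per g bCOD removed.
Substrate removed = Q·(S₀ − S) = 21100 m³/d × (166 − 4.35) g/m³ = 3.41×10^6 g/d = 3411 kg/d.
Net biomass production P_X = Y_obs × Q·(S₀ − S) = 0.1421 × 3411 = 484.6 kg VSS/d.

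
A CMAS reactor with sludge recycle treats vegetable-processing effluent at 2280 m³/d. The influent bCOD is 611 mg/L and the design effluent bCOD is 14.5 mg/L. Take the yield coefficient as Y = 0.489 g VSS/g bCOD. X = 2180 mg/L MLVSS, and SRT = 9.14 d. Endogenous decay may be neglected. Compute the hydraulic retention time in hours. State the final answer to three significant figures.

With k_d = 0 the design equation reduces to V = Y Q (S₀−S) θ_c / X = 0.489 × 2280 × (611 − 14.5) × 9.14 / 2180 = 2788 m³.
HRT = V/Q = 2788 m³ / 2280 m³·d⁻¹ = 1.223 d × 24 = 29.35 h.

τ ≈ 29.4 h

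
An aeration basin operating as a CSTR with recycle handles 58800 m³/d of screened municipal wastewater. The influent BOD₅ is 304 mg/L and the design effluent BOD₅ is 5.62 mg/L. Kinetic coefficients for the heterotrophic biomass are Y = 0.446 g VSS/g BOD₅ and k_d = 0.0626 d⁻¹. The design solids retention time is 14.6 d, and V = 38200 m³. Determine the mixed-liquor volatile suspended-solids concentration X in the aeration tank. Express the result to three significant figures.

X ≈ 1560 mg/L

From V·X·(1 + k_d·θ_c) = Y·Q·(S₀ − S)·θ_c: X = 0.446 × 58800 × (304 − 5.62) × 14.6 / [38200 × (1 + 0.0626 × 14.6)] = 1563 mg/L.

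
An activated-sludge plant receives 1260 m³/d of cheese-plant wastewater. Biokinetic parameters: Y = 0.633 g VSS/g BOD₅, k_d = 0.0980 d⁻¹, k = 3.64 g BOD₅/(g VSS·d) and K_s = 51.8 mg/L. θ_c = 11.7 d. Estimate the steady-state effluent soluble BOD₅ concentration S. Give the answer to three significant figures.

Effluent substrate depends only on kinetics and SRT: S = K_s(1 + k_d θ_c) / [θ_c(Yk − k_d) − 1] = 51.8 × (1 + 0.0980 × 11.7) / [11.7 × (0.633 × 3.64 − 0.0980) − 1] = 111.2 / 24.81 = 4.482 mg/L.

S ≈ 4.48 mg/L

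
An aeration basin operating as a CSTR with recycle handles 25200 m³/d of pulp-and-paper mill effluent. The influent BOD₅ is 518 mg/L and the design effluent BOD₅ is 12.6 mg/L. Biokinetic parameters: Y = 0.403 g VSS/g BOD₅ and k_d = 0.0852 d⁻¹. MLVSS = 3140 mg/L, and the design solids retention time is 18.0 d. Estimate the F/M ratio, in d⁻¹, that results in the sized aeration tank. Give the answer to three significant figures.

Rearranging the biomass balance for a CMAS with decay, V = Y·Q·ΔS·θ_c / [X·(1+k_d θ_c)] = 0.403 × 25200 × (518 − 12.6) × 18.0 / [3140 × (1 + 0.0852 × 18.0)] = 9.24×10^7 / 7956 = 11613 m³.
Food-to-microorganism ratio F/M = Q S₀ / (V X) = 25200 × 518 / (11613 × 3140) = 0.3580 d⁻¹.

F/M ≈ 0.358 d⁻¹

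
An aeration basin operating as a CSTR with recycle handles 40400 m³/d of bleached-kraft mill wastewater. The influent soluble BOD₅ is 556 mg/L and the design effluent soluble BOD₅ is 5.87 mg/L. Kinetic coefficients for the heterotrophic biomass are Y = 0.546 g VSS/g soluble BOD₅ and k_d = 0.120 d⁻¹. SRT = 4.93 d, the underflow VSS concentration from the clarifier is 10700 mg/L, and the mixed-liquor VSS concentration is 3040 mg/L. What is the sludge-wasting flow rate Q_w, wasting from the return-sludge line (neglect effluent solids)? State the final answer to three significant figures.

Q_w ≈ 713 m³/d

Rearranging the biomass balance for a CMAS with decay, V = Y·Q·ΔS·θ_c / [X·(1+k_d θ_c)] = 0.546 × 40400 × (556 − 5.87) × 4.93 / [3040 × (1 + 0.120 × 4.93)] = 5.98×10^7 / 4838 = 12365 m³.
Wasting from the return line (neglecting effluent solids): Q_w = V·X / (θ_c·X_r) = 12365 × 3040 / (4.93 × 10700) = 712.6 m³/d.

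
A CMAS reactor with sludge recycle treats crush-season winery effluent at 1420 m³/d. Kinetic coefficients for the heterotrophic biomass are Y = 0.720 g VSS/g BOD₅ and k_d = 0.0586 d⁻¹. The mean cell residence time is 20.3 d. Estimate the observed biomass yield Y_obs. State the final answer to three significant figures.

Correct the yield for decay: Y_obs = Y/(1 + k_d θ_c) = 0.720 / (1 + 0.0586 × 20.3) = 0.720 / 2.190 = 0.3288.

Y_obs ≈ 0.329 g VSS/g BOD₅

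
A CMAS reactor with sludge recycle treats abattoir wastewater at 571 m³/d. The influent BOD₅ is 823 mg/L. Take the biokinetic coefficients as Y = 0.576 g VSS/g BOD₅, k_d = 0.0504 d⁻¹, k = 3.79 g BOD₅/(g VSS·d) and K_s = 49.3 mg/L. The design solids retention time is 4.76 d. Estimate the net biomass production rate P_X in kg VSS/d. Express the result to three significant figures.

From the Monod/SRT balance for a CMAS, S = K_s·(1+k_d θ_c)/[θ_c·(Y k − k_d) − 1] = 49.3 × (1 + 0.0504 × 4.76) / [4.76 × (0.576 × 3.79 − 0.0504) − 1] = 61.13 / 9.151 = 6.680 mg/L.
Observed yield with endogenous decay: Y_obs = Y / (1 + k_d·θ_c) = 0.576 / (1 + 0.0504 × 4.76) = 0.576 / 1.240 = 0.4646 g VSS/g BOD₅.
Q·(S₀ − S) = 571 × (823 − 6.68) × 10⁻³ = 466.1 kg/d removed.
Net biomass production P_X = Y_obs × Q·(S₀ − S) = 0.4646 × 466.1 = 216.5 kg VSS/d.

P_X ≈ 217 kg VSS/d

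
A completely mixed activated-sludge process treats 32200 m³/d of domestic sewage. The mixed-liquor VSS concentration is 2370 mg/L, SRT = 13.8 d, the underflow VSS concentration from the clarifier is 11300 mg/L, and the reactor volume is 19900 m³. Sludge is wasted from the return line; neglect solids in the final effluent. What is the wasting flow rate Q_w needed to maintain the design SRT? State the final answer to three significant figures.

Q_w ≈ 302 m³/d

Q_w = (V·X)/(θ_c X_r) = 19900 × 2370 / (13.8 × 11300) = 302.4 m³/d.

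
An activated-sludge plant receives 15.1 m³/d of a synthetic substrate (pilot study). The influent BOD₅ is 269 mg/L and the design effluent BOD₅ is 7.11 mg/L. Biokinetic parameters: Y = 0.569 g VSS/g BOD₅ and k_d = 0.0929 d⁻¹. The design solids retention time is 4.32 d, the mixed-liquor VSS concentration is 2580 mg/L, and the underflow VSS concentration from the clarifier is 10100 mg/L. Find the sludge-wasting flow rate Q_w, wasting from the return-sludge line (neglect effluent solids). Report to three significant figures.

Q_w ≈ 0.159 m³/d

Rearranging the biomass balance for a CMAS with decay, V = Y·Q·ΔS·θ_c / [X·(1+k_d θ_c)] = 0.569 × 15.1 × (269 − 7.11) × 4.32 / [2580 × (1 + 0.0929 × 4.32)] = 9.72×10^3 / 3615 = 2.689 m³.
Wasting from the return line (neglecting effluent solids): Q_w = V·X / (θ_c·X_r) = 2.689 × 2580 / (4.32 × 10100) = 0.1590 m³/d.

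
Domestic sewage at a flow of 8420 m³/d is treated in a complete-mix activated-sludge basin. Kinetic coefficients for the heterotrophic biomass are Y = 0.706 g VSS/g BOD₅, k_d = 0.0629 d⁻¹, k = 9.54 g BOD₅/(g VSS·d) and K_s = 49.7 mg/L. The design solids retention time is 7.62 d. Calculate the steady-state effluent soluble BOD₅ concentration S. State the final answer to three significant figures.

For a completely mixed reactor with recycle the Lawrence–McCarty relation gives S = K_s·(1 + k_d·θ_c) / [θ_c·(Y·k − k_d) − 1] = 49.7 × (1 + 0.0629 × 7.62) / [7.62 × (0.706 × 9.54 − 0.0629) − 1] = 73.52 / 49.84 = 1.475 mg/L.

S ≈ 1.48 mg/L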